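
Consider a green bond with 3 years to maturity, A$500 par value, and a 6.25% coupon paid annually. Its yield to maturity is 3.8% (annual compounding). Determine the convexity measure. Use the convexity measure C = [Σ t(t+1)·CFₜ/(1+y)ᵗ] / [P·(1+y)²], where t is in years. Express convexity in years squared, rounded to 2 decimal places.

10.31

With y = 0.038:
  t   CF        PV=CF/(1+0.038)^t    t·PV        t(t+1)·PV
  1        31.25        30.1060        30.1060          60.2119
  2        31.25        29.0038        58.0077         174.0230
  3       531.25       475.0145     1,425.0436       5,700.1742
  Σ                    534.1243     1,513.1572       5,934.4091
P = 534.1243.
Convexity = Σ t(t+1)·PV / [P·(1+y)²] = 5,934.4091 / (534.1243 × 1.077444) = 10.31194.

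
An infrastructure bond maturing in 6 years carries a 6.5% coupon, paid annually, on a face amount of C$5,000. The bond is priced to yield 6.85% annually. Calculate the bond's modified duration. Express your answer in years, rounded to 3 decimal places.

Periodic yield y = 0.0685. First find Macaulay duration:
  t   CF        PV=CF/(1+0.0685)^t    t·PV
  1       325.00       304.1647       304.1647
  2       325.00       284.6652       569.3303
  3       325.00       266.4157       799.2470
  4       325.00       249.3362       997.3446
  5       325.00       233.3516     1,166.7579
  6     5,325.00     3,578.2646    21,469.5877
  Σ                  4,916.1979    25,306.4322
P = 4,916.1979; Macaulay duration = 25,306.4322 / 4,916.1979 = 5.14756 years.
Modified duration = D_Mac / (1 + y) = 5.14756 / 1.0685 = 4.81756 years.

4.818 years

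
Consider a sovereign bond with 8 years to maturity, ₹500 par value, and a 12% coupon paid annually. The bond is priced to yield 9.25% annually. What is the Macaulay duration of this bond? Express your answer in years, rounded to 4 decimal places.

5.7353 years

Periodic yield y = 0.0925. Discount each cash flow and weight by its year:
  t   CF        PV=CF/(1+0.0925)^t    t·PV
  1        60.00        54.9199        54.9199
  2        60.00        50.2699       100.5399
  3        60.00        46.0137       138.0410
  4        60.00        42.1178       168.4711
  5        60.00        38.5517       192.7587
  6        60.00        35.2876       211.7258
  7        60.00        32.2999       226.0993
  8       560.00       275.9411     2,207.5292
  Σ                    575.4017     3,300.0849
Price P = Σ PV = 575.4017.
Macaulay duration = Σ(t·PV) / P = 3,300.0849 / 575.4017 = 5.73527 years.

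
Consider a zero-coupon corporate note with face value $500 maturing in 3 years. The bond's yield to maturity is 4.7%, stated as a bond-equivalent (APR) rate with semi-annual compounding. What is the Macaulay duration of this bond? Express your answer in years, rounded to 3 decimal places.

3.000 years

A zero-coupon bond has a single cash flow at maturity, so its Macaulay duration equals its maturity: 3 years.
(Equivalently: 6 semi-annual periods ÷ 2 = 3 years.)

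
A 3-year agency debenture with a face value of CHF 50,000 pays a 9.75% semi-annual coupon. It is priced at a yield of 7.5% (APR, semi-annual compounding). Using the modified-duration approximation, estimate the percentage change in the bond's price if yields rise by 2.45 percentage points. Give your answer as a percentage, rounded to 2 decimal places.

-6.34%

Periodic yield y = 0.0375. Modified duration first:
  t   CF        PV=CF/(1+0.0375)^t    t·PV
  1     2,437.50     2,349.3976     2,349.3976
  2     2,437.50     2,264.4796     4,528.9592
  3     2,437.50     2,182.6309     6,547.8928
  4     2,437.50     2,103.7407     8,414.9627
  5     2,437.50     2,027.7019    10,138.5093
  6    52,437.50    42,044.9021   252,269.4128
  Σ                 52,972.8528   284,249.1343
P = 52,972.8528; D_Mac = 5.36594 half-year periods = 2.68297 yrs; D_mod = 2.68297/(1+0.0375) = 2.58600 yrs.
ΔP/P ≈ -D_mod · Δy = -2.58600 × (+0.0245) = -0.063357 = -6.3357%.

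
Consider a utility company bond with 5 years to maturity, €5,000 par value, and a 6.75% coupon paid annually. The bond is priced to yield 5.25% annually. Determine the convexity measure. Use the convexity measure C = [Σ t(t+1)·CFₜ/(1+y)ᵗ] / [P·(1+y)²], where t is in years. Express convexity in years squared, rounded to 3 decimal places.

22.969

With y = 0.0525:
  t   CF        PV=CF/(1+0.0525)^t    t·PV        t(t+1)·PV
  1       337.50       320.6651       320.6651         641.3302
  2       337.50       304.6699       609.3398       1,828.0195
  3       337.50       289.4726       868.4178       3,473.6712
  4       337.50       275.0334     1,100.1334       5,500.6670
  5     5,337.50     4,132.6380    20,663.1900     123,979.1402
  Σ                  5,322.4790    23,561.7461     135,422.8281
P = 5,322.4790.
Convexity = Σ t(t+1)·PV / [P·(1+y)²] = 135,422.8281 / (5,322.4790 × 1.107756) = 22.96856.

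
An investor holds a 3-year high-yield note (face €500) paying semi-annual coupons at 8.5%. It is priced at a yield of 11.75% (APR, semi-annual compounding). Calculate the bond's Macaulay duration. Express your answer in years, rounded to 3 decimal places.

Periodic yield y = 0.05875. Discount each cash flow and weight by its period:
  t   CF        PV=CF/(1+0.05875)^t    t·PV
  1        21.25        20.0708        20.0708
  2        21.25        18.9571        37.9142
  3        21.25        17.9052        53.7155
  4        21.25        16.9116        67.6465
  5        21.25        15.9732        79.8660
  6       521.25       370.0714     2,220.4284
  Σ                    459.8893     2,479.6415
Price P = Σ PV = 459.8893.
Macaulay duration = Σ(t·PV) / P = 2,479.6415 / 459.8893 = 5.39182 half-year periods.
In years: 5.39182 / 2 = 2.69591 years.

2.696 years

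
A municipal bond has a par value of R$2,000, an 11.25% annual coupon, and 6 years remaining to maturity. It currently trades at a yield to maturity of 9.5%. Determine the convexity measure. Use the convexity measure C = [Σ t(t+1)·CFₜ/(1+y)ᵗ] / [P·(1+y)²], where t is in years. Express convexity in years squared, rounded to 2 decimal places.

25.25

With y = 0.095:
  t   CF        PV=CF/(1+0.095)^t    t·PV        t(t+1)·PV
  1       225.00       205.4795       205.4795         410.9589
  2       225.00       187.6525       375.3049       1,125.9148
  3       225.00       171.3721       514.1163       2,056.4654
  4       225.00       156.5042       626.0169       3,130.0843
  5       225.00       142.9262       714.6311       4,287.7867
  6     2,225.00     1,290.7594     7,744.5565      54,211.8953
  Σ                  2,154.6939    10,180.1052      65,223.1054
P = 2,154.6939.
Convexity = Σ t(t+1)·PV / [P·(1+y)²] = 65,223.1054 / (2,154.6939 × 1.199025) = 25.24571.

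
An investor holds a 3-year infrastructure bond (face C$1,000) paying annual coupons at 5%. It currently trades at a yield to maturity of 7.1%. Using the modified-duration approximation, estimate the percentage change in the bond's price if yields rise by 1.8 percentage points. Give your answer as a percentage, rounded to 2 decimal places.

-4.80%

Periodic yield y = 0.071. Modified duration first:
  t   CF        PV=CF/(1+0.071)^t    t·PV
  1        50.00        46.6853        46.6853
  2        50.00        43.5904        87.1808
  3     1,050.00       854.7141     2,564.1424
  Σ                    944.9899     2,698.0086
P = 944.9899; D_Mac = 2.85507 yrs; D_mod = 2.85507/(1+0.071) = 2.66579 yrs.
ΔP/P ≈ -D_mod · Δy = -2.66579 × (+0.018) = -0.047984 = -4.7984%.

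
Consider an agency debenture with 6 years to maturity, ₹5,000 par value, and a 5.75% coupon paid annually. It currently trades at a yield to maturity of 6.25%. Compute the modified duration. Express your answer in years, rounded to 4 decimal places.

Periodic yield y = 0.0625. First find Macaulay duration:
  t   CF        PV=CF/(1+0.0625)^t    t·PV
  1       287.50       270.5882       270.5882
  2       287.50       254.6713       509.3426
  3       287.50       239.6906       719.0719
  4       287.50       225.5912       902.3647
  5       287.50       212.3211     1,061.6055
  6     5,287.50     3,675.1642    22,050.9852
  Σ                  4,878.0266    25,513.9581
P = 4,878.0266; Macaulay duration = 25,513.9581 / 4,878.0266 = 5.23039 years.
Modified duration = D_Mac / (1 + y) = 5.23039 / 1.0625 = 4.92272 years.

4.9227 years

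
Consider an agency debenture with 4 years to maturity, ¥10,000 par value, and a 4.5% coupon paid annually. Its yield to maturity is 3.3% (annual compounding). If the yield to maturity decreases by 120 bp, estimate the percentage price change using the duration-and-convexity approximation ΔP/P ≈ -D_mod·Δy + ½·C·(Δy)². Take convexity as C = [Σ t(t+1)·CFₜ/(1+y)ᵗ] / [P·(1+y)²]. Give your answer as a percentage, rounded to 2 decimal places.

With y = 0.033:
  t   CF        PV=CF/(1+0.033)^t    t·PV        t(t+1)·PV
  1       450.00       435.6244       435.6244         871.2488
  2       450.00       421.7080       843.4161       2,530.2482
  3       450.00       408.2362     1,224.7087       4,898.8348
  4    10,450.00     9,177.3016    36,709.2064     183,546.0320
  Σ                 10,442.8703    39,212.9556     191,846.3637
P = 10,442.8703; D_Mac = 3.75500 yrs; D_mod = 3.63504 yrs; C = 17.21603.
Duration effect: -3.63504 × (-0.012) = +0.043620
Convexity effect: 0.5 × 17.21603 × (-0.012)² = +0.0012396
ΔP/P ≈ +0.043620 + 0.0012396 = +0.044860 = +4.4860%.

+4.49%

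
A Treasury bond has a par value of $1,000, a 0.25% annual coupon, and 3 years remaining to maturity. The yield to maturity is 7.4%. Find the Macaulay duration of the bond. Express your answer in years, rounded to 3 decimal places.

2.992 years

Periodic yield y = 0.074. Discount each cash flow and weight by its year:
  t   CF        PV=CF/(1+0.074)^t    t·PV
  1         2.50         2.3277         2.3277
  2         2.50         2.1674         4.3347
  3     1,002.50       809.2292     2,427.6876
  Σ                    813.7243     2,434.3500
Price P = Σ PV = 813.7243.
Macaulay duration = Σ(t·PV) / P = 2,434.3500 / 813.7243 = 2.99162 years.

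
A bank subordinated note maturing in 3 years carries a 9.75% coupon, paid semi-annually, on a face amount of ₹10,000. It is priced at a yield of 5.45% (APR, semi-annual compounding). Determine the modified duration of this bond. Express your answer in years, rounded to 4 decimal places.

2.6211 years

Periodic yield y = 0.02725. First find Macaulay duration:
  t   CF        PV=CF/(1+0.02725)^t    t·PV
  1       487.50       474.5680       474.5680
  2       487.50       461.9791       923.9582
  3       487.50       449.7241     1,349.1723
  4       487.50       437.7942     1,751.1769
  5       487.50       426.1808     2,130.9040
  6    10,487.50     8,925.1408    53,550.8446
  Σ                 11,175.3870    60,180.6239
P = 11,175.3870; Macaulay duration = 60,180.6239 / 11,175.3870 = 5.38510 half-year periods = 2.69255 years.
Modified duration = D_Mac / (1 + y) = 2.69255 / 1.02725 = 2.62113 years.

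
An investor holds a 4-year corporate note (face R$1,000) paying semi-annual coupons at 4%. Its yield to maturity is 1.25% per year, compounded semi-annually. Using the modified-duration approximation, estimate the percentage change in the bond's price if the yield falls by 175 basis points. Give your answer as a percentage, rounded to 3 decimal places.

Periodic yield y = 0.00625. Modified duration first:
  t   CF        PV=CF/(1+0.00625)^t    t·PV
  1        20.00        19.8758        19.8758
  2        20.00        19.7523        39.5046
  3        20.00        19.6296        58.8889
  4        20.00        19.5077        78.0309
  5        20.00        19.3865        96.9327
  6        20.00        19.2661       115.5968
  7        20.00        19.1465       134.0253
  8     1,020.00       970.4050     7,763.2400
  Σ                  1,106.9696     8,306.0951
P = 1,106.9696; D_Mac = 7.50345 half-year periods = 3.75173 yrs; D_mod = 3.75173/(1+0.00625) = 3.72842 yrs.
ΔP/P ≈ -D_mod · Δy = -3.72842 × (-0.0175) = +0.065247 = +6.5247%.

+6.525%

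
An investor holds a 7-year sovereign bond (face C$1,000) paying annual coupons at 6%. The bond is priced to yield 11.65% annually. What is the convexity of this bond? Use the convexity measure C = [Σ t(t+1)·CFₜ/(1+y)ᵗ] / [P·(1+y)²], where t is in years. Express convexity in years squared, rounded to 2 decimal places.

34.15

With y = 0.1165:
  t   CF        PV=CF/(1+0.1165)^t    t·PV        t(t+1)·PV
  1        60.00        53.7394        53.7394         107.4787
  2        60.00        48.1320        96.2640         288.7919
  3        60.00        43.1097       129.3291         517.3165
  4        60.00        38.6115       154.4459         772.2294
  5        60.00        34.5826       172.9130       1,037.4779
  6        60.00        30.9741       185.8447       1,300.9128
  7     1,060.00       490.1114     3,430.7796      27,446.2364
  Σ                    739.2606     4,223.3156      31,470.4437
P = 739.2606.
Convexity = Σ t(t+1)·PV / [P·(1+y)²] = 31,470.4437 / (739.2606 × 1.246572) = 34.14978.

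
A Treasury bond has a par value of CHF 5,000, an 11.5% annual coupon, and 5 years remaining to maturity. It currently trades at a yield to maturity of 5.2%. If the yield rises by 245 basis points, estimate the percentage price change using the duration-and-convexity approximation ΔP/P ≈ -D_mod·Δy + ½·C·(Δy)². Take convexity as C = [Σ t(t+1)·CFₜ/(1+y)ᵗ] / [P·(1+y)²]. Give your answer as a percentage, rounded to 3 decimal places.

With y = 0.052:
  t   CF        PV=CF/(1+0.052)^t    t·PV        t(t+1)·PV
  1       575.00       546.5779       546.5779       1,093.1559
  2       575.00       519.5608     1,039.1216       3,117.3647
  3       575.00       493.8791     1,481.6372       5,926.5489
  4       575.00       469.4668     1,877.8672       9,389.3360
  5     5,575.00     4,326.7935    21,633.9677     129,803.8062
  Σ                  6,356.2781    26,579.1716     149,330.2117
P = 6,356.2781; D_Mac = 4.18156 yrs; D_mod = 3.97487 yrs; C = 21.22821.
Duration effect: -3.97487 × (+0.0245) = -0.097384
Convexity effect: 0.5 × 21.22821 × (0.0245)² = +0.0063711
ΔP/P ≈ -0.097384 + 0.0063711 = -0.091013 = -9.1013%.

-9.101%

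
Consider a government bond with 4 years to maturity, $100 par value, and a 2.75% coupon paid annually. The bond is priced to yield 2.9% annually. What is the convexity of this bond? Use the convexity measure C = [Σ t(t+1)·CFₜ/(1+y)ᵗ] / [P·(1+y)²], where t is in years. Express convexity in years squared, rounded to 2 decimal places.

17.89

With y = 0.029:
  t   CF        PV=CF/(1+0.029)^t    t·PV        t(t+1)·PV
  1         2.75         2.6725         2.6725           5.3450
  2         2.75         2.5972         5.1944          15.5831
  3         2.75         2.5240         7.5720          30.2878
  4       102.75        91.6474       366.5898       1,832.9488
  Σ                     99.4411       382.0286       1,884.1646
P = 99.4411.
Convexity = Σ t(t+1)·PV / [P·(1+y)²] = 1,884.1646 / (99.4411 × 1.058841) = 17.89461.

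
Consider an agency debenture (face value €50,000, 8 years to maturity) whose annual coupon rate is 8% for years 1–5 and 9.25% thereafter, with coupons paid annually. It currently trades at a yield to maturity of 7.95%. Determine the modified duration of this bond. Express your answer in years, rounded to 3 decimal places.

5.767 years

Periodic yield y = 0.0795. First find Macaulay duration:
  t   CF        PV=CF/(1+0.0795)^t    t·PV
  1     4,000.00     3,705.4192     3,705.4192
  2     4,000.00     3,432.5328     6,865.0656
  3     4,000.00     3,179.7432     9,539.2297
  4     4,000.00     2,945.5704    11,782.2815
  5     4,000.00     2,728.6432    13,643.2162
  6     4,625.00     2,922.6436    17,535.8615
  7     4,625.00     2,707.4049    18,951.8343
  8    54,625.00    29,621.7203   236,973.7623
  Σ                 51,243.6776   318,996.6704
P = 51,243.6776; Macaulay duration = 318,996.6704 / 51,243.6776 = 6.22509 years.
Modified duration = D_Mac / (1 + y) = 6.22509 / 1.0795 = 5.76664 years.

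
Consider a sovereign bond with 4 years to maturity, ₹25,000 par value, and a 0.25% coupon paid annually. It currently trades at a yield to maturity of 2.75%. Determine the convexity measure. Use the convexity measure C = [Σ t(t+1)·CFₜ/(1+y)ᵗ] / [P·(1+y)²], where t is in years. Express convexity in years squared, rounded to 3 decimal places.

18.844

With y = 0.0275:
  t   CF        PV=CF/(1+0.0275)^t    t·PV        t(t+1)·PV
  1        62.50        60.8273        60.8273         121.6545
  2        62.50        59.1993       118.3985         355.1956
  3        62.50        57.6149       172.8446         691.3783
  4    25,062.50    22,485.2162    89,940.8648     449,704.3240
  Σ                 22,662.8576    90,292.9352     450,872.5525
P = 22,662.8576.
Convexity = Σ t(t+1)·PV / [P·(1+y)²] = 450,872.5525 / (22,662.8576 × 1.055756) = 18.84410.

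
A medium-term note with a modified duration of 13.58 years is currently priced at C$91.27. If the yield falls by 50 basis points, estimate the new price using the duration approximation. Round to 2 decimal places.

C$97.47

Duration approximation: ΔP/P ≈ -D_mod · Δy = -13.58 × (-0.005) = +0.067900.
New price ≈ 91.27 × (1 + 0.067900) = 97.467233.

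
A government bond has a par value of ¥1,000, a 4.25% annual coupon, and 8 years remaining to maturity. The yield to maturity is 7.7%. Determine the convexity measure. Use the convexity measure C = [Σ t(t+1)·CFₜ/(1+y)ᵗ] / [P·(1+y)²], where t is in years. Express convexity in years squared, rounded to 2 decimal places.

49.87

With y = 0.077:
  t   CF        PV=CF/(1+0.077)^t    t·PV        t(t+1)·PV
  1        42.50        39.4615        39.4615          78.9229
  2        42.50        36.6402        73.2803         219.8410
  3        42.50        34.0206       102.0618         408.2471
  4        42.50        31.5883       126.3532         631.7658
  5        42.50        29.3299       146.6494         879.8967
  6        42.50        27.2330       163.3977       1,143.7840
  7        42.50        25.2859       177.0015       1,416.0123
  8     1,042.50       575.9045     4,607.2356      41,465.1207
  Σ                    799.4637     5,435.4411      46,243.5905
P = 799.4637.
Convexity = Σ t(t+1)·PV / [P·(1+y)²] = 46,243.5905 / (799.4637 × 1.159929) = 49.86793.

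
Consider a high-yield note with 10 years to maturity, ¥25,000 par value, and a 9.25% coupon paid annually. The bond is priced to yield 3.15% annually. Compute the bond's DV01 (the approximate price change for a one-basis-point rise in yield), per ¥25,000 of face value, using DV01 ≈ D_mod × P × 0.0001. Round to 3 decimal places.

Periodic yield y = 0.0315.
  t   CF        PV=CF/(1+0.0315)^t    t·PV
  1     2,312.50     2,241.8808     2,241.8808
  2     2,312.50     2,173.4181     4,346.8362
  3     2,312.50     2,107.0461     6,321.1384
  4     2,312.50     2,042.7011     8,170.8042
  5     2,312.50     1,980.3209     9,901.6047
  6     2,312.50     1,919.8458    11,519.0748
  7     2,312.50     1,861.2174    13,028.5221
  8     2,312.50     1,804.3795    14,435.0360
  9     2,312.50     1,749.2773    15,743.4953
  10   27,312.50    20,029.4549   200,294.5495
  Σ                 37,909.5419   286,002.9419
P = 37,909.5419; D_Mac = 7.54435 yrs; D_mod = 7.31396 yrs.
DV01 ≈ 7.31396 × 37,909.5419 × 0.0001 = 27.726897.

¥27.727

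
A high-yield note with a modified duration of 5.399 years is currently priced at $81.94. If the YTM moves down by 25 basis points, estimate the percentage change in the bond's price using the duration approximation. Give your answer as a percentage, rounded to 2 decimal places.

+1.35%

Duration approximation: ΔP/P ≈ -D_mod · Δy = -5.399 × (-0.0025) = +0.0134975.
As a percentage: +1.34975%.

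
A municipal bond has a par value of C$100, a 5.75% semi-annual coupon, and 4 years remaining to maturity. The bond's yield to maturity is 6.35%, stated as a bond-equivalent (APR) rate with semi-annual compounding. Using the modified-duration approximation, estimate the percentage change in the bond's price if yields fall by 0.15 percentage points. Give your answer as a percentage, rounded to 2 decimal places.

Periodic yield y = 0.03175. Modified duration first:
  t   CF        PV=CF/(1+0.03175)^t    t·PV
  1        2.875         2.7865         2.7865
  2        2.875         2.7008         5.4016
  3        2.875         2.6177         7.8530
  4        2.875         2.5371        10.1485
  5        2.875         2.4590        12.2952
  6        2.875         2.3834        14.3002
  7        2.875         2.3100        16.1702
  8      102.875        80.1150       640.9203
  Σ                     97.9096       709.8754
P = 97.9096; D_Mac = 7.25032 half-year periods = 3.62516 yrs; D_mod = 3.62516/(1+0.03175) = 3.51360 yrs.
ΔP/P ≈ -D_mod · Δy = -3.51360 × (-0.0015) = +0.005270 = +0.5270%.

+0.53%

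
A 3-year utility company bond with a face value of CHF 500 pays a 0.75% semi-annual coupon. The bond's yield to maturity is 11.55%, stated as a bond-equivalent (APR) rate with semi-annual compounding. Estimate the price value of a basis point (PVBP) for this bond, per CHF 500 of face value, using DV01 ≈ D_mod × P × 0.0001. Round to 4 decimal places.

CHF 0.1027

Periodic yield y = 0.05775.
  t   CF        PV=CF/(1+0.05775)^t    t·PV
  1        1.875         1.7726         1.7726
  2        1.875         1.6759         3.3517
  3        1.875         1.5844         4.7531
  4        1.875         1.4979         5.9914
  5        1.875         1.4161         7.0804
  6      501.875       358.3417     2,150.0502
  Σ                    366.2885     2,172.9994
P = 366.2885; D_Mac = 5.93248 half-year periods = 2.96624 yrs; D_mod = 2.80429 yrs.
DV01 ≈ 2.80429 × 366.2885 × 0.0001 = 0.102718.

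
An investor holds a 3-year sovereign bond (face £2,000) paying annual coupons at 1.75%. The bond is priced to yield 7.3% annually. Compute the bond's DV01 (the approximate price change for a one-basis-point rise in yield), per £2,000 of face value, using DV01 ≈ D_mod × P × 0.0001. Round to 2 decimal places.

Periodic yield y = 0.073.
  t   CF        PV=CF/(1+0.073)^t    t·PV
  1        35.00        32.6188        32.6188
  2        35.00        30.3997        60.7993
  3     2,035.00     1,647.2717     4,941.8152
  Σ                  1,710.2902     5,035.2333
P = 1,710.2902; D_Mac = 2.94408 yrs; D_mod = 2.74378 yrs.
DV01 ≈ 2.74378 × 1,710.2902 × 0.0001 = 0.469267.

£0.47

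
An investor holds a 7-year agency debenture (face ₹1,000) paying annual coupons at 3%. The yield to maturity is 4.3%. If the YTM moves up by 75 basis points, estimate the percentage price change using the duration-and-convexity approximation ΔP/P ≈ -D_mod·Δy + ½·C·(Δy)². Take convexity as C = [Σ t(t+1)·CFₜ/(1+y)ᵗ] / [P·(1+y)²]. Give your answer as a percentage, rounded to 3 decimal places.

With y = 0.043:
  t   CF        PV=CF/(1+0.043)^t    t·PV        t(t+1)·PV
  1        30.00        28.7632        28.7632          57.5264
  2        30.00        27.5774        55.1547         165.4641
  3        30.00        26.4404        79.3213         317.2850
  4        30.00        25.3504       101.4014         507.0071
  5        30.00        24.3052       121.5261         729.1569
  6        30.00        23.3032       139.8191         978.7340
  7     1,030.00       767.0913     5,369.6392      42,957.1136
  Σ                    922.8310     5,895.6251      45,712.2872
P = 922.8310; D_Mac = 6.38863 yrs; D_mod = 6.12524 yrs; C = 45.53466.
Duration effect: -6.12524 × (+0.0075) = -0.045939
Convexity effect: 0.5 × 45.53466 × (0.0075)² = +0.0012807
ΔP/P ≈ -0.045939 + 0.0012807 = -0.044659 = -4.4659%.

-4.466%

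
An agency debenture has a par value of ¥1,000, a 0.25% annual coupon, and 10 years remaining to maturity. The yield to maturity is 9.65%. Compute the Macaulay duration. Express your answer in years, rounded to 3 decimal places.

9.802 years

Periodic yield y = 0.0965. Discount each cash flow and weight by its year:
  t   CF        PV=CF/(1+0.0965)^t    t·PV
  1         2.50         2.2800         2.2800
  2         2.50         2.0793         4.1587
  3         2.50         1.8963         5.6890
  4         2.50         1.7294         6.9178
  5         2.50         1.5772         7.8862
  6         2.50         1.4384         8.6306
  7         2.50         1.3118         9.1829
  8         2.50         1.1964         9.5711
  9         2.50         1.0911         9.8198
  10    1,002.50       399.0231     3,990.2308
  Σ                    413.6231     4,054.3668
Price P = Σ PV = 413.6231.
Macaulay duration = Σ(t·PV) / P = 4,054.3668 / 413.6231 = 9.80208 years.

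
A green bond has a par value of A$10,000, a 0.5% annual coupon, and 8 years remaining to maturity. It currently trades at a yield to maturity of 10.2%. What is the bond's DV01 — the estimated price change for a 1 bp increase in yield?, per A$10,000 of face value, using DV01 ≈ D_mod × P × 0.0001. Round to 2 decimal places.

A$3.43

Periodic yield y = 0.102.
  t   CF        PV=CF/(1+0.102)^t    t·PV
  1        50.00        45.3721        45.3721
  2        50.00        41.1725        82.3449
  3        50.00        37.3616       112.0847
  4        50.00        33.9034       135.6137
  5        50.00        30.7654       153.8268
  6        50.00        27.9178       167.5065
  7        50.00        25.3337       177.3360
  8    10,050.00     4,620.7589    36,966.0709
  Σ                  4,862.5852    37,840.1557
P = 4,862.5852; D_Mac = 7.78190 yrs; D_mod = 7.06162 yrs.
DV01 ≈ 7.06162 × 4,862.5852 × 0.0001 = 3.433771.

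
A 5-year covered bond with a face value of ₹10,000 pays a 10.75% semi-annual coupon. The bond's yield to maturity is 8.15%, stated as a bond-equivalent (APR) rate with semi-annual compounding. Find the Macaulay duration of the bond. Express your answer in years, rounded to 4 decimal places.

Periodic yield y = 0.04075. Discount each cash flow and weight by its period:
  t   CF        PV=CF/(1+0.04075)^t    t·PV
  1       537.50       516.4545       516.4545
  2       537.50       496.2330       992.4660
  3       537.50       476.8033     1,430.4098
  4       537.50       458.1343     1,832.5371
  5       537.50       440.1963     2,200.9814
  6       537.50       422.9606     2,537.7638
  7       537.50       406.3998     2,844.7989
  8       537.50       390.4875     3,123.8998
  9       537.50       375.1982     3,376.7834
  10   10,537.50     7,067.6233    70,676.2327
  Σ                 11,050.4907    89,532.3274
Price P = Σ PV = 11,050.4907.
Macaulay duration = Σ(t·PV) / P = 89,532.3274 / 11,050.4907 = 8.10211 half-year periods.
In years: 8.10211 / 2 = 4.05106 years.

4.0511 years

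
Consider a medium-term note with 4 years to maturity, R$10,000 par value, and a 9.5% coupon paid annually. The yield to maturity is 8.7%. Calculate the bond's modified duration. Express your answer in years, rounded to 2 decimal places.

3.23 years

Periodic yield y = 0.087. First find Macaulay duration:
  t   CF        PV=CF/(1+0.087)^t    t·PV
  1       950.00       873.9650       873.9650
  2       950.00       804.0157     1,608.0314
  3       950.00       739.6648     2,218.9945
  4    10,950.00     7,843.2479    31,372.9917
  Σ                 10,260.8935    36,073.9826
P = 10,260.8935; Macaulay duration = 36,073.9826 / 10,260.8935 = 3.51568 years.
Modified duration = D_Mac / (1 + y) = 3.51568 / 1.087 = 3.23429 years.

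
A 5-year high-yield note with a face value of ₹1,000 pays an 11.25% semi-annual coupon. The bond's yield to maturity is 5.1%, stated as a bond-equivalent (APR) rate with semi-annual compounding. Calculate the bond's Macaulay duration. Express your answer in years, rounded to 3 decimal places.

4.089 years

Periodic yield y = 0.0255. Discount each cash flow and weight by its period:
  t   CF        PV=CF/(1+0.0255)^t    t·PV
  1        56.25        54.8513        54.8513
  2        56.25        53.4874       106.9747
  3        56.25        52.1574       156.4721
  4        56.25        50.8604       203.4416
  5        56.25        49.5957       247.9786
  6        56.25        48.3625       290.1749
  7        56.25        47.1599       330.1193
  8        56.25        45.9872       367.8978
  9        56.25        44.8437       403.5934
  10    1,056.25       821.1265     8,211.2651
  Σ                  1,268.4320    10,372.7688
Price P = Σ PV = 1,268.4320.
Macaulay duration = Σ(t·PV) / P = 10,372.7688 / 1,268.4320 = 8.17763 half-year periods.
In years: 8.17763 / 2 = 4.08882 years.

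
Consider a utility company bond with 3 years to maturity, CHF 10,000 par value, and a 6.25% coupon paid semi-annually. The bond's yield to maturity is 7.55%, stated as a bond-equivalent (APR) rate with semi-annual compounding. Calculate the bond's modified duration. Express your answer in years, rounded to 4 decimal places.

2.6761 years

Periodic yield y = 0.03775. First find Macaulay duration:
  t   CF        PV=CF/(1+0.03775)^t    t·PV
  1       312.50       301.1323       301.1323
  2       312.50       290.1780       580.3561
  3       312.50       279.6223       838.8669
  4       312.50       269.4505     1,077.8021
  5       312.50       259.6488     1,298.2440
  6    10,312.50     8,256.7191    49,540.3145
  Σ                  9,656.7510    53,636.7159
P = 9,656.7510; Macaulay duration = 53,636.7159 / 9,656.7510 = 5.55432 half-year periods = 2.77716 years.
Modified duration = D_Mac / (1 + y) = 2.77716 / 1.03775 = 2.67614 years.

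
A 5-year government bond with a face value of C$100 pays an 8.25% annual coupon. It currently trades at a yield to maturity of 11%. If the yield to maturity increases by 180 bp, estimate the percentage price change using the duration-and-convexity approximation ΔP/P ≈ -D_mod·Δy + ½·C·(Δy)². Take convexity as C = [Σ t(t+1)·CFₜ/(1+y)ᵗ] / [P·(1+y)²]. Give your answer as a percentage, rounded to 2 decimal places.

-6.58%

With y = 0.11:
  t   CF        PV=CF/(1+0.11)^t    t·PV        t(t+1)·PV
  1         8.25         7.4324         7.4324          14.8649
  2         8.25         6.6959        13.3918          40.1753
  3         8.25         6.0323        18.0970          72.3879
  4         8.25         5.4345        21.7381         108.6906
  5       108.25        64.2411       321.2055       1,927.2332
  Σ                     89.8363       381.8648       2,163.3519
P = 89.8363; D_Mac = 4.25067 yrs; D_mod = 3.82944 yrs; C = 19.54472.
Duration effect: -3.82944 × (+0.018) = -0.068930
Convexity effect: 0.5 × 19.54472 × (0.018)² = +0.0031662
ΔP/P ≈ -0.068930 + 0.0031662 = -0.065764 = -6.5764%.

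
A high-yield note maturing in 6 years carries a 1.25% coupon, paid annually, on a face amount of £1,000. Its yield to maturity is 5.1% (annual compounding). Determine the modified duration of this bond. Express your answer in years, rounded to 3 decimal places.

Periodic yield y = 0.051. First find Macaulay duration:
  t   CF        PV=CF/(1+0.051)^t    t·PV
  1        12.50        11.8934        11.8934
  2        12.50        11.3163        22.6326
  3        12.50        10.7672        32.3015
  4        12.50        10.2447        40.9788
  5        12.50         9.7476        48.7379
  6     1,012.50       751.2401     4,507.4403
  Σ                    805.2092     4,663.9846
P = 805.2092; Macaulay duration = 4,663.9846 / 805.2092 = 5.79226 years.
Modified duration = D_Mac / (1 + y) = 5.79226 / 1.051 = 5.51119 years.

5.511 years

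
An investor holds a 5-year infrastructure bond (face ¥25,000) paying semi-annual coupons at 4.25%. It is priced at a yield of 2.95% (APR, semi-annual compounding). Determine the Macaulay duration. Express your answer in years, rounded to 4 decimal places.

Periodic yield y = 0.01475. Discount each cash flow and weight by its period:
  t   CF        PV=CF/(1+0.01475)^t    t·PV
  1       531.25       523.5280       523.5280
  2       531.25       515.9182     1,031.8363
  3       531.25       508.4190     1,525.2570
  4       531.25       501.0288     2,004.1153
  5       531.25       493.7461     2,468.7303
  6       531.25       486.5692     2,919.4150
  7       531.25       479.4966     3,356.4761
  8       531.25       472.5268     3,780.2146
  9       531.25       465.6584     4,190.9252
  10   25,531.25    22,053.7008   220,537.0080
  Σ                 26,500.5917   242,337.5058
Price P = Σ PV = 26,500.5917.
Macaulay duration = Σ(t·PV) / P = 242,337.5058 / 26,500.5917 = 9.14461 half-year periods.
In years: 9.14461 / 2 = 4.57230 years.

4.5723 years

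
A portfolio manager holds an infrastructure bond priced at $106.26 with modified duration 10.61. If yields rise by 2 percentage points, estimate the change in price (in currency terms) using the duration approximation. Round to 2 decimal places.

-$22.55

Duration approximation: ΔP/P ≈ -D_mod · Δy = -10.61 × (+0.02) = -0.212200.
ΔP ≈ 106.26 × (-0.212200) = -22.548372.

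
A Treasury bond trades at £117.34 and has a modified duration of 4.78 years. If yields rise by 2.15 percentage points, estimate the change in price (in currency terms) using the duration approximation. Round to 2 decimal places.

-£12.06

Duration approximation: ΔP/P ≈ -D_mod · Δy = -4.78 × (+0.0215) = -0.102770.
ΔP ≈ 117.34 × (-0.102770) = -12.0590318.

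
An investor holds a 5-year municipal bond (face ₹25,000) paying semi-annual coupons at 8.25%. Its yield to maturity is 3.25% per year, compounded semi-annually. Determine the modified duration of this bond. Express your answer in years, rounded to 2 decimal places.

4.22 years

Periodic yield y = 0.01625. First find Macaulay duration:
  t   CF        PV=CF/(1+0.01625)^t    t·PV
  1     1,031.25     1,014.7601     1,014.7601
  2     1,031.25       998.5340     1,997.0679
  3     1,031.25       982.5673     2,947.7018
  4     1,031.25       966.8558     3,867.4234
  5     1,031.25       951.3957     4,756.9783
  6     1,031.25       936.1827     5,617.0962
  7     1,031.25       921.2130     6,448.4909
  8     1,031.25       906.4826     7,251.8611
  9     1,031.25       891.9878     8,027.8906
  10   26,031.25    22,155.9021   221,559.0208
  Σ                 30,725.8811   263,488.2911
P = 30,725.8811; Macaulay duration = 263,488.2911 / 30,725.8811 = 8.57545 half-year periods = 4.28773 years.
Modified duration = D_Mac / (1 + y) = 4.28773 / 1.01625 = 4.21916 years.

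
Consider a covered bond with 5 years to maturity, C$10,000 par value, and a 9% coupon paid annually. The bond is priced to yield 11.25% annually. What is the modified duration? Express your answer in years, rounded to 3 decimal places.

3.778 years

Periodic yield y = 0.1125. First find Macaulay duration:
  t   CF        PV=CF/(1+0.1125)^t    t·PV
  1       900.00       808.9888       808.9888
  2       900.00       727.1809     1,454.3618
  3       900.00       653.6458     1,960.9373
  4       900.00       587.5468     2,350.1870
  5    10,900.00     6,396.2643    31,981.3214
  Σ                  9,173.6265    38,555.7963
P = 9,173.6265; Macaulay duration = 38,555.7963 / 9,173.6265 = 4.20290 years.
Modified duration = D_Mac / (1 + y) = 4.20290 / 1.1125 = 3.77788 years.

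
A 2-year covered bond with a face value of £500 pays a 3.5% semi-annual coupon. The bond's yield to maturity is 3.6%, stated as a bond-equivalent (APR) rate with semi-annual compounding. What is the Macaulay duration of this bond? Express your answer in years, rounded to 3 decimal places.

Periodic yield y = 0.018. Discount each cash flow and weight by its period:
  t   CF        PV=CF/(1+0.018)^t    t·PV
  1         8.75         8.5953         8.5953
  2         8.75         8.4433        16.8866
  3         8.75         8.2940        24.8820
  4       508.75       473.7108     1,894.8433
  Σ                    499.0434     1,945.2072
Price P = Σ PV = 499.0434.
Macaulay duration = Σ(t·PV) / P = 1,945.2072 / 499.0434 = 3.89787 half-year periods.
In years: 3.89787 / 2 = 1.94894 years.

1.949 years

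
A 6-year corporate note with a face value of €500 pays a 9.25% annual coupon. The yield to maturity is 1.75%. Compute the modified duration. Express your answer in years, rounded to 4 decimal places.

Periodic yield y = 0.0175. First find Macaulay duration:
  t   CF        PV=CF/(1+0.0175)^t    t·PV
  1        46.25        45.4545        45.4545
  2        46.25        44.6728        89.3455
  3        46.25        43.9044       131.7133
  4        46.25        43.1493       172.5973
  5        46.25        42.4072       212.0360
  6       546.25       492.2491     2,953.4947
  Σ                    711.8374     3,604.6414
P = 711.8374; Macaulay duration = 3,604.6414 / 711.8374 = 5.06386 years.
Modified duration = D_Mac / (1 + y) = 5.06386 / 1.0175 = 4.97676 years.

4.9768 years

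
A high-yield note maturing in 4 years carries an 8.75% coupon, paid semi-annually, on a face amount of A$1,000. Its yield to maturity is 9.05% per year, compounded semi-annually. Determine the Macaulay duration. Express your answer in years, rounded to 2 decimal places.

Periodic yield y = 0.04525. Discount each cash flow and weight by its period:
  t   CF        PV=CF/(1+0.04525)^t    t·PV
  1        43.75        41.8560        41.8560
  2        43.75        40.0440        80.0880
  3        43.75        38.3105       114.9314
  4        43.75        36.6520       146.6079
  5        43.75        35.0653       175.3263
  6        43.75        33.5473       201.2835
  7        43.75        32.0950       224.6647
  8     1,043.75       732.5463     5,860.3704
  Σ                    990.1163     6,845.1284
Price P = Σ PV = 990.1163.
Macaulay duration = Σ(t·PV) / P = 6,845.1284 / 990.1163 = 6.91346 half-year periods.
In years: 6.91346 / 2 = 3.45673 years.

3.46 years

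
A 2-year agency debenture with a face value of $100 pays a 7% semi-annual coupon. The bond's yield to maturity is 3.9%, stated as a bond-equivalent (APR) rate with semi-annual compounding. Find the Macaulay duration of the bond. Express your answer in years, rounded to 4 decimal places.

Periodic yield y = 0.0195. Discount each cash flow and weight by its period:
  t   CF        PV=CF/(1+0.0195)^t    t·PV
  1         3.50         3.4331         3.4331
  2         3.50         3.3674         6.7348
  3         3.50         3.3030         9.9089
  4       103.50        95.8057       383.2229
  Σ                    105.9091       403.2997
Price P = Σ PV = 105.9091.
Macaulay duration = Σ(t·PV) / P = 403.2997 / 105.9091 = 3.80798 half-year periods.
In years: 3.80798 / 2 = 1.90399 years.

1.9040 years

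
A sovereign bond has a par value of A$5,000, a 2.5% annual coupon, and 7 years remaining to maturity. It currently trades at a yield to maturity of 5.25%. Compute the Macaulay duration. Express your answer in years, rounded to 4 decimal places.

Periodic yield y = 0.0525. Discount each cash flow and weight by its year:
  t   CF        PV=CF/(1+0.0525)^t    t·PV
  1       125.00       118.7648       118.7648
  2       125.00       112.8407       225.6814
  3       125.00       107.2121       321.6362
  4       125.00       101.8642       407.4568
  5       125.00        96.7831       483.9155
  6       125.00        91.9554       551.7326
  7     5,125.00     3,582.1118    25,074.7827
  Σ                  4,211.5322    27,183.9701
Price P = Σ PV = 4,211.5322.
Macaulay duration = Σ(t·PV) / P = 27,183.9701 / 4,211.5322 = 6.45465 years.

6.4547 years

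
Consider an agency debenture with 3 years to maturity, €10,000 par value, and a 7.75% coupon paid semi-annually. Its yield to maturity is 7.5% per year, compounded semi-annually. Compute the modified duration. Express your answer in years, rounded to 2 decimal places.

2.64 years

Periodic yield y = 0.0375. First find Macaulay duration:
  t   CF        PV=CF/(1+0.0375)^t    t·PV
  1       387.50       373.4940       373.4940
  2       387.50       359.9942       719.9884
  3       387.50       346.9824     1,040.9471
  4       387.50       334.4408     1,337.7633
  5       387.50       322.3526     1,611.7630
  6    10,387.50     8,328.7994    49,972.7967
  Σ                 10,066.0634    55,056.7524
P = 10,066.0634; Macaulay duration = 55,056.7524 / 10,066.0634 = 5.46954 half-year periods = 2.73477 years.
Modified duration = D_Mac / (1 + y) = 2.73477 / 1.0375 = 2.63592 years.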